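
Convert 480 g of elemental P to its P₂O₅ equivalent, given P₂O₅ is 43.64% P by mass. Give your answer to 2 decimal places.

P₂O₅ = 480 / 0.4364 = 1099.908 g.

1099.91 g P₂O₅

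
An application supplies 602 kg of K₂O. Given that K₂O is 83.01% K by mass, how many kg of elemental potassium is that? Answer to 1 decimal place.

499.7 kg K

K = 602 × 0.8301 = 499.72 kg.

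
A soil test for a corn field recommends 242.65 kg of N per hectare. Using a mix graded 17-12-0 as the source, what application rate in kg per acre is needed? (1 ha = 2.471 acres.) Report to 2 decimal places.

Product per hectare = 242.65 / 17% = 1427.35 kg.
Convert to per acre: 1427.35 × 0.404694 = 577.642 kg.

577.64 kg of product per acre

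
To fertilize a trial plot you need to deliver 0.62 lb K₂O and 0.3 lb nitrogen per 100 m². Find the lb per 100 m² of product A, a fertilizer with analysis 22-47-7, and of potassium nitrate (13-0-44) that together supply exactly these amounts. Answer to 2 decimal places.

Let a = lb of product A, b = lb of potassium nitrate (per 100 m²).
K₂O: 0.07·a + 0.44·b = 0.62
N: 0.22·a + 0.13·b = 0.3
Eliminate b: (row1) − 0.44/0.13·(row2) → -0.674615·a = -0.395385, so a = 0.586089.
Then b = (0.3 − 0.22·0.586089) / 0.13 = 1.31585.

0.59 lb product A, 1.32 lb potassium nitrate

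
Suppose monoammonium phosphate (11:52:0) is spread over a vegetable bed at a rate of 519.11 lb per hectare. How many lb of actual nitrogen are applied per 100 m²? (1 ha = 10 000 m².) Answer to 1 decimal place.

0.6 lb N per hundred sq m

nitrogen per hectare = 519.11 × 11% = 57.1021 lb.
Convert to per 100 m²: 57.1021 × 0.01 = 0.571021 lb.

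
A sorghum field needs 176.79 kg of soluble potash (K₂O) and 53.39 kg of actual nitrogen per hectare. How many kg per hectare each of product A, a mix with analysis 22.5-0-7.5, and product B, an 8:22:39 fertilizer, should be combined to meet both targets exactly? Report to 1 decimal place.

81.7 kg product A, 437.6 kg product B

Per-hectare balance (a = product A, b = product B):
K₂O: 0.075·a + 0.39·b = 176.79
N: 0.225·a + 0.08·b = 53.39
Solving simultaneously: a = 81.6991, b = 437.596.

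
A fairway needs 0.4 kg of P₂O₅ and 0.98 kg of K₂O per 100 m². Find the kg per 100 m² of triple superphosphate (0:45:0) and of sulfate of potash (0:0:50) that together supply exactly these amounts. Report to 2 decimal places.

0.89 kg triple superphosphate, 1.96 kg sulfate of potash

Per-100 m² balance (a = triple superphosphate, b = sulfate of potash):
P₂O₅: 0.45·a + 0·b = 0.4
K₂O: 0·a + 0.5·b = 0.98
Solving simultaneously: a = 0.888889, b = 1.96.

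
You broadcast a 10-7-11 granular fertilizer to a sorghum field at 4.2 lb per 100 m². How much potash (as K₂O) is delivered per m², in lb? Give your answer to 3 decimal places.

0.005 lb K₂O per sq m

K₂O per 100 m² = 4.2 × 11% = 0.462 lb.
Convert to per m²: 0.462 × 0.01 = 0.00462 lb.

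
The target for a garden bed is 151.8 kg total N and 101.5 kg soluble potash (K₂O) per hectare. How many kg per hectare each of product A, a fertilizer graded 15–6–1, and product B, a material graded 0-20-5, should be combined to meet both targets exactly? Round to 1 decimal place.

Let a = kg of product A, b = kg of product B (per hectare).
N: 0.15·a + 0·b = 151.8
K₂O: 0.01·a + 0.05·b = 101.5
From row1: a = (151.8 − 0·b) / 0.15.
Into row2: 0.01·(151.8 − 0·b)/0.15 + 0.05·b = 101.5 → b = 1827.6, a = 1012.

1012.0 kg product A, 1827.6 kg product B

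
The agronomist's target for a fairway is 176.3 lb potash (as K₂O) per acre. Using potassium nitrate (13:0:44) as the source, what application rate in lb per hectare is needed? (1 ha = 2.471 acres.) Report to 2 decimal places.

Product per acre = 176.3 / 44% = 400.682 lb.
Convert to per hectare: 400.682 × 2.471 = 990.0848 lb.

990.08 lb of product per hectare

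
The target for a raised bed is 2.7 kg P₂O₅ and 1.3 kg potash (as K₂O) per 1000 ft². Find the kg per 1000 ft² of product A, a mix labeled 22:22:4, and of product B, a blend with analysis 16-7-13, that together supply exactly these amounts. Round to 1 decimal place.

Let a = kg of product A, b = kg of product B (per 1000 ft²).
P₂O₅: 0.22·a + 0.07·b = 2.7
K₂O: 0.04·a + 0.13·b = 1.3
Eliminate b: (row1) − 0.07/0.13·(row2) → 0.198462·a = 2, so a = 10.0775.
Then b = (1.3 − 0.04·10.0775) / 0.13 = 6.89922.

10.1 kg product A, 6.9 kg product B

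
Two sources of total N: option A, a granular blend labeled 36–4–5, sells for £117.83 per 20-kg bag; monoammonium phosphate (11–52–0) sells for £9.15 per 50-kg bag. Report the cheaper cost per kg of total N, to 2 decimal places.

£1.66 per kg N (monoammonium phosphate)

option A: N per bag = 20 × 36% = 7.2 kg; cost = 117.83 / 7.2 = £16.3653/kg N.
monoammonium phosphate: N per bag = 50 × 11% = 5.5 kg; cost = 9.15 / 5.5 = £1.6636/kg N.
monoammonium phosphate is cheaper.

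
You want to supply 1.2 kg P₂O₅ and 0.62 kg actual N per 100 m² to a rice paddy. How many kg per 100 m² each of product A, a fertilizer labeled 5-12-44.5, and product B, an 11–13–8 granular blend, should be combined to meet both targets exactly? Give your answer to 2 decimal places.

Let a = kg of product A, b = kg of product B (per 100 m²).
P₂O₅: 0.12·a + 0.13·b = 1.2
N: 0.05·a + 0.11·b = 0.62
Eliminate b: (row1) − 0.13/0.11·(row2) → 0.0609091·a = 0.467273, so a = 7.67164.
Then b = (0.62 − 0.05·7.67164) / 0.11 = 2.14925.

7.67 kg product A, 2.15 kg product B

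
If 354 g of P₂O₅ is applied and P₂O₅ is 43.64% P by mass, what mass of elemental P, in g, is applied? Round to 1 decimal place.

154.5 g P

P = 354 × 0.4364 = 154.486 g.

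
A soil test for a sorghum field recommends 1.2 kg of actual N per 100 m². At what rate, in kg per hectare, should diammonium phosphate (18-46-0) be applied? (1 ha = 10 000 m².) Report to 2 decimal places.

Product per 100 m² = 1.2 / 18% = 6.66667 kg.
Convert to per hectare: 6.66667 × 100 = 666.667 kg.

666.67 kg of product per hectare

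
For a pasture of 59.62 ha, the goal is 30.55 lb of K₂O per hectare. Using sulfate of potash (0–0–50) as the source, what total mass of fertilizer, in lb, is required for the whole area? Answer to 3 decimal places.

3642.782 lb

Product per hectare = 30.55 / 50% = 61.1 lb.
Total product = 61.1 × 59.62 = 3642.782 lb.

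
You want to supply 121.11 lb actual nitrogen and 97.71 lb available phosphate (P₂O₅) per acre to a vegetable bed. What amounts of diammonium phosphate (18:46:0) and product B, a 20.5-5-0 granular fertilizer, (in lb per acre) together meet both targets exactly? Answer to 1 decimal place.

163.8 lb diammonium phosphate, 446.9 lb product B

Let a = lb of diammonium phosphate, b = lb of product B (per acre).
N: 0.18·a + 0.205·b = 121.11
P₂O₅: 0.46·a + 0.05·b = 97.71
Eliminate a: (row1) − 0.18/0.46·(row2) → 0.185435·b = 82.8757, so b = 446.926.
Back-substitute: a = (121.11 − 0.205·446.926) / 0.18 = 163.834.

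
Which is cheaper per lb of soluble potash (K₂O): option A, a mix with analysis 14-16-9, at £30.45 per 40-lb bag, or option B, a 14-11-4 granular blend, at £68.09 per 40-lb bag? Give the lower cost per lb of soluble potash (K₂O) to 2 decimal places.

£8.46 per lb K₂O (option A)

option A: K₂O per bag = 40 × 9% = 3.6 lb; cost = 30.45 / 3.6 = £8.4583/lb K₂O.
option B: K₂O per bag = 40 × 4% = 1.6 lb; cost = 68.09 / 1.6 = £42.5562/lb K₂O.
option A is cheaper.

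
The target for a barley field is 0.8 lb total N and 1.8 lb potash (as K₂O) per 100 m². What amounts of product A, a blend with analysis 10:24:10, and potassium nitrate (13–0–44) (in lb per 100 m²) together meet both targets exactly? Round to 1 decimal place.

Let a = lb of product A, b = lb of potassium nitrate (per 100 m²).
N: 0.1·a + 0.13·b = 0.8
K₂O: 0.1·a + 0.44·b = 1.8
Solving simultaneously: a = 3.80645, b = 3.22581.

3.8 lb product A, 3.2 lb potassium nitrate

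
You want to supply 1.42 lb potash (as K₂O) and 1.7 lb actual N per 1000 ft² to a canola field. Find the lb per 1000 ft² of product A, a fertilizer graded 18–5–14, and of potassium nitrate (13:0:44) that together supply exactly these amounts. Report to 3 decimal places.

9.236 lb product A, 0.289 lb potassium nitrate

Let a = lb of product A, b = lb of potassium nitrate (per 1000 ft²).
K₂O: 0.14·a + 0.44·b = 1.42
N: 0.18·a + 0.13·b = 1.7
Eliminate b: (row1) − 0.44/0.13·(row2) → -0.469231·a = -4.33385, so a = 9.23607.
Then b = (1.7 − 0.18·9.23607) / 0.13 = 0.288525.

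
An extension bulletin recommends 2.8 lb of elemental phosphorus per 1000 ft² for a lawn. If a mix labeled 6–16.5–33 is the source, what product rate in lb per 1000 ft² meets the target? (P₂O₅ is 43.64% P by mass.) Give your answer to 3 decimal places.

38.886 lb of product per thousand sq ft

As P₂O₅: 2.8 / 0.4364 = 6.41613 lb per 1000 ft².
Product per 1000 ft² = 6.41613 / 16.5% = 38.8856 lb.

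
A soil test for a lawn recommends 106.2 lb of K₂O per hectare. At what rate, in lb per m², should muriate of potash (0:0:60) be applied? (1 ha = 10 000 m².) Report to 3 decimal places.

0.018 lb of product per sq m

Product per hectare = 106.2 / 60% = 177 lb.
Convert to per m²: 177 × 0.0001 = 0.0177 lb.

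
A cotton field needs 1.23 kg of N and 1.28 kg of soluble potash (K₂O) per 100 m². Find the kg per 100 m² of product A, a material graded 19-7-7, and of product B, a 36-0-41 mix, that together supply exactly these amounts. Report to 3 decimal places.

Let a = kg of product A, b = kg of product B (per 100 m²).
N: 0.19·a + 0.36·b = 1.23
K₂O: 0.07·a + 0.41·b = 1.28
Solving simultaneously: a = 0.825427, b = 2.98102.

0.825 kg product A, 2.981 kg product B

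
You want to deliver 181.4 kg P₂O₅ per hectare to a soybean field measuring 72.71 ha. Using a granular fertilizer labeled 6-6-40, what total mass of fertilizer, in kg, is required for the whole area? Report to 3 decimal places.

219826.567 kg

Product per hectare = 181.4 / 6% = 3023.33 kg.
Total product = 3023.33 × 72.71 = 219826.5667 kg.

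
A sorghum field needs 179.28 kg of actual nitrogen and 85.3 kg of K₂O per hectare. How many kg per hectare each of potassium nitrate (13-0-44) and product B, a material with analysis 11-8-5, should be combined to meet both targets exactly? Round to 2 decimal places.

10.00 kg potassium nitrate, 1618.00 kg product B

Per-hectare balance (a = potassium nitrate, b = product B):
N: 0.13·a + 0.11·b = 179.28
K₂O: 0.44·a + 0.05·b = 85.3
Eliminate b: (row1) − 0.11/0.05·(row2) → -0.838·a = -8.38, so a = 10.
Then b = (85.3 − 0.44·10) / 0.05 = 1618.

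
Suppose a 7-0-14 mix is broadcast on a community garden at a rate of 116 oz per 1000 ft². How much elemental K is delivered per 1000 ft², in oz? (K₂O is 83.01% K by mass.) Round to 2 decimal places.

13.48 oz K per thousand sq ft

K₂O per 1000 ft² = 116 × 14% = 16.24 oz.
Elemental K = 16.24 × 0.8301 = 13.4808 oz per 1000 ft².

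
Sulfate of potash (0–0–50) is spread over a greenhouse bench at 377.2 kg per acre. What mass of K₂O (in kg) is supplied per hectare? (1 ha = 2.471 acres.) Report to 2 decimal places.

466.03 kg K₂O per hectare

K₂O per acre = 377.2 × 50% = 188.6 kg.
Convert to per hectare: 188.6 × 2.471 = 466.031 kg.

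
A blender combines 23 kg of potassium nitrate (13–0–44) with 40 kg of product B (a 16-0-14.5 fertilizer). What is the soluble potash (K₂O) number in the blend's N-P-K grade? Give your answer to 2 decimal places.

Total mass = 23 + 40 = 63 kg.
K₂O mass = 44%×23 + 14.5%×40 = 15.92 kg.
% K₂O = 15.92 / 63 = 25.2698%.

25.27% K₂O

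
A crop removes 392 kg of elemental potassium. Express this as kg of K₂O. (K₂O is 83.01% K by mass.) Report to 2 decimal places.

472.23 kg K₂O

K₂O = 392 / 0.8301 = 472.232 kg.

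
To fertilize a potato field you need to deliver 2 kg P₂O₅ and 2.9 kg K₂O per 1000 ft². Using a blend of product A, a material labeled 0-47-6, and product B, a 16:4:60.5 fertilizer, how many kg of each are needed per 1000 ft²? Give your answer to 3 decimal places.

3.880 kg product A, 4.409 kg product B

Let a = kg of product A, b = kg of product B (per 1000 ft²).
P₂O₅: 0.47·a + 0.04·b = 2
K₂O: 0.06·a + 0.605·b = 2.9
Eliminate b: (row1) − 0.04/0.605·(row2) → 0.466033·a = 1.80826, so a = 3.88012.
Then b = (2.9 − 0.06·3.88012) / 0.605 = 4.40858.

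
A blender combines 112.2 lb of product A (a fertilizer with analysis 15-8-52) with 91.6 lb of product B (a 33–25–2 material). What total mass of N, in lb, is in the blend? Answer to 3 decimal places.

47.058 lb N

N mass = 15%×112.2 + 33%×91.6 = 47.058 lb.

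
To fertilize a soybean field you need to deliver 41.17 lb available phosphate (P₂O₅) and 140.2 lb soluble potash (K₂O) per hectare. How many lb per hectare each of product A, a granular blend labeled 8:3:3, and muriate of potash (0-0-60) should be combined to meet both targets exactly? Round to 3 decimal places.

With a, b = lb per hectare of product A and muriate of potash:
P₂O₅: 0.03·a + 0·b = 41.17
K₂O: 0.03·a + 0.6·b = 140.2
Solving simultaneously: a = 1372.3333, b = 165.05.

1372.333 lb product A, 165.050 lb muriate of potash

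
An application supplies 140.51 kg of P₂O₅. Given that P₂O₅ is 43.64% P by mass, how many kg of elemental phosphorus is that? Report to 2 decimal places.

61.32 kg P

P = 140.51 × 0.4364 = 61.3186 kg.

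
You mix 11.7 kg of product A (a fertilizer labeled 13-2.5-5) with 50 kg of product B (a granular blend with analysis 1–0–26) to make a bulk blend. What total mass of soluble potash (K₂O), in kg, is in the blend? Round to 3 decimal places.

K₂O mass = 5%×11.7 + 26%×50 = 13.585 kg.

13.585 kg K₂O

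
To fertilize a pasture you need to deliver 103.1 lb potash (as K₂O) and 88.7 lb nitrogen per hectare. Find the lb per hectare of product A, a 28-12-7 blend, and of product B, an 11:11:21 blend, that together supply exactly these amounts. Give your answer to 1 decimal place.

142.6 lb product A, 443.4 lb product B

Let a = lb of product A, b = lb of product B (per hectare).
K₂O: 0.07·a + 0.21·b = 103.1
N: 0.28·a + 0.11·b = 88.7
Eliminate a: (row1) − 0.07/0.28·(row2) → 0.1825·b = 80.925, so b = 443.425.
Back-substitute: a = (103.1 − 0.21·443.425) / 0.07 = 142.583.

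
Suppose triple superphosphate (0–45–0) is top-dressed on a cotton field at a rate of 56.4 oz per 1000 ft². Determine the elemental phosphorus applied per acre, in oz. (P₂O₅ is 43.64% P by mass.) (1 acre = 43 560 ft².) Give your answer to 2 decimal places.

P₂O₅ per 1000 ft² = 56.4 × 45% = 25.38 oz.
Elemental P = 25.38 × 0.4364 = 11.0758 oz per 1000 ft².
Convert to per acre: 11.0758 × 43.56 = 482.463 oz.

482.46 oz P per acre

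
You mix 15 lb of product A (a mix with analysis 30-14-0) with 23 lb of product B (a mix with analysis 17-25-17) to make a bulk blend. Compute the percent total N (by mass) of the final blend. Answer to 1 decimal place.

Total mass = 15 + 23 = 38 lb.
N mass = 30%×15 + 17%×23 = 8.41 lb.
% N = 8.41 / 38 = 22.1316%.

22.1% N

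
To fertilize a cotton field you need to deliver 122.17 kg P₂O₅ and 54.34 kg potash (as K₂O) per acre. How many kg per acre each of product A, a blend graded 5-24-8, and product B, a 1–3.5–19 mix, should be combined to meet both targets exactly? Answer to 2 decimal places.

497.91 kg product A, 76.36 kg product B

Per-acre balance (a = product A, b = product B):
P₂O₅: 0.24·a + 0.035·b = 122.17
K₂O: 0.08·a + 0.19·b = 54.34
Eliminate a: (row1) − 0.24/0.08·(row2) → -0.535·b = -40.85, so b = 76.3551.
Back-substitute: a = (122.17 − 0.035·76.3551) / 0.24 = 497.907.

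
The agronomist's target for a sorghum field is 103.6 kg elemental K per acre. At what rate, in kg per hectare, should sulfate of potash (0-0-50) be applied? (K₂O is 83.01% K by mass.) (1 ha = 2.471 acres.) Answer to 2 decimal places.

616.78 kg of product per hectare

As K₂O: 103.6 / 0.8301 = 124.804 kg per acre.
Product per acre = 124.804 / 50% = 249.608 kg.
Convert to per hectare: 249.608 × 2.471 = 616.783 kg.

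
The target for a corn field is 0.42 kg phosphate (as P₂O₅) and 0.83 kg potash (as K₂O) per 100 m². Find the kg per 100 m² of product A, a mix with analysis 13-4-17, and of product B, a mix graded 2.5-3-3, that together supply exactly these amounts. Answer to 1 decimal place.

Per-100 m² balance (a = product A, b = product B):
P₂O₅: 0.04·a + 0.03·b = 0.42
K₂O: 0.17·a + 0.03·b = 0.83
Eliminate b: (row1) − 0.03/0.03·(row2) → -0.13·a = -0.41, so a = 3.15385.
Then b = (0.83 − 0.17·3.15385) / 0.03 = 9.79487.

3.2 kg product A, 9.8 kg product B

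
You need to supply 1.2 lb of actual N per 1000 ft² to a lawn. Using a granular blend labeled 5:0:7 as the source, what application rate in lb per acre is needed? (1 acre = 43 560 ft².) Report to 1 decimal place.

1045.4 lb of product per acre

Product per 1000 ft² = 1.2 / 5% = 24 lb.
Convert to per acre: 24 × 43.56 = 1045.44 lb.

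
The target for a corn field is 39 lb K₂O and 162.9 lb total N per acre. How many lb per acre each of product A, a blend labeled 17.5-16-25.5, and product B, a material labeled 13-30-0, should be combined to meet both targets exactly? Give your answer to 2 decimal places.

Let a = lb of product A, b = lb of product B (per acre).
K₂O: 0.255·a + 0·b = 39
N: 0.175·a + 0.13·b = 162.9
Eliminate b: (row1) − 0/0.13·(row2) → 0.255·a = 39, so a = 152.941.
Then b = (162.9 − 0.175·152.941) / 0.13 = 1047.1946.

152.94 lb product A, 1047.19 lb product B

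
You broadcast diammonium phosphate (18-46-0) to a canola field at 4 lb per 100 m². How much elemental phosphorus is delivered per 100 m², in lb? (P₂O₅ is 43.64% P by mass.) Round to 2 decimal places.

P₂O₅ per 100 m² = 4 × 46% = 1.84 lb.
Elemental P = 1.84 × 0.4364 = 0.802976 lb per 100 m².

0.80 lb P per hundred sq m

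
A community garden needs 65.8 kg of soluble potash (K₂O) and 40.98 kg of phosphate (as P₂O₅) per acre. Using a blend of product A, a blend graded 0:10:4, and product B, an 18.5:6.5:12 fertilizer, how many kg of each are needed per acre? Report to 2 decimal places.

With a, b = kg per acre of product A and product B:
K₂O: 0.04·a + 0.12·b = 65.8
P₂O₅: 0.1·a + 0.065·b = 40.98
From row1: a = (65.8 − 0.12·b) / 0.04.
Into row2: 0.1·(65.8 − 0.12·b)/0.04 + 0.065·b = 40.98 → b = 525.617, a = 68.1489.

68.15 kg product A, 525.62 kg product B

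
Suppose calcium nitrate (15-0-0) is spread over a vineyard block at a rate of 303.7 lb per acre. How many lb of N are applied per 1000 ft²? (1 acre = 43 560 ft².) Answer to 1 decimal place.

1.0 lb N per thousand sq ft

nitrogen per acre = 303.7 × 15% = 45.555 lb.
Convert to per 1000 ft²: 45.555 × 0.0229568 = 1.0458 lb.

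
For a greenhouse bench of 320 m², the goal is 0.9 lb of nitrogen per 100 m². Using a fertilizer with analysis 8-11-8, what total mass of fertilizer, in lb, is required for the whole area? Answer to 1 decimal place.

Product per 100 m² = 0.9 / 8% = 11.25 lb.
Total product = 11.25 × 320 / 100 = 36 lb.

36.0 lb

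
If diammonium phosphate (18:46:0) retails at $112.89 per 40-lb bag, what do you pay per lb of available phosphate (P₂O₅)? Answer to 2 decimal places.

$6.14 per lb P₂O₅

P₂O₅ in bag = 40 × 46% = 18.4 lb.
Cost per lb P₂O₅ = $112.89 / 18.4 = $6.1353.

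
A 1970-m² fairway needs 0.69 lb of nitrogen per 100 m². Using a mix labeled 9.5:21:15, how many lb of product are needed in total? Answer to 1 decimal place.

Product per 100 m² = 0.69 / 9.5% = 7.26316 lb.
Total product = 7.26316 × 1970 / 100 = 143.084 lb.

143.1 lb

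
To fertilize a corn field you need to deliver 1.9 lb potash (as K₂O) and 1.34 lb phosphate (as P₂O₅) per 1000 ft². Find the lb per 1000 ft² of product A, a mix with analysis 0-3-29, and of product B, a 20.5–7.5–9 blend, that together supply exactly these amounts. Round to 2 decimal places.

With a, b = lb per 1000 ft² of product A and product B:
K₂O: 0.29·a + 0.09·b = 1.9
P₂O₅: 0.03·a + 0.075·b = 1.34
Solving simultaneously: a = 1.14961, b = 17.4068.

1.15 lb product A, 17.41 lb product B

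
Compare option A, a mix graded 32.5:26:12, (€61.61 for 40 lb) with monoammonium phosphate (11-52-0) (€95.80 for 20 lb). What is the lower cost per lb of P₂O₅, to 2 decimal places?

option A: P₂O₅ per bag = 40 × 26% = 10.4 lb; cost = 61.61 / 10.4 = €5.9240/lb P₂O₅.
monoammonium phosphate: P₂O₅ per bag = 20 × 52% = 10.4 lb; cost = 95.80 / 10.4 = €9.2115/lb P₂O₅.
option A is cheaper.

€5.92 per lb P₂O₅ (option A)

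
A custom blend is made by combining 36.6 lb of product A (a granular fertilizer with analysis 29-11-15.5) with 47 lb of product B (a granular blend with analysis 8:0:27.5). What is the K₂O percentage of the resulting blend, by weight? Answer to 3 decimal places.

22.246% K₂O

Total mass = 36.6 + 47 = 83.6 lb.
K₂O mass = 15.5%×36.6 + 27.5%×47 = 18.598 lb.
% K₂O = 18.598 / 83.6 = 22.2464%.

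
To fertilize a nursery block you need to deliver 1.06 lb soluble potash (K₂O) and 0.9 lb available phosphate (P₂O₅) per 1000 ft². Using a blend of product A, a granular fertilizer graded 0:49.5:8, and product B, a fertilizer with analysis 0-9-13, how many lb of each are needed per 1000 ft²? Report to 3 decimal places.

Let a = lb of product A, b = lb of product B (per 1000 ft²).
K₂O: 0.08·a + 0.13·b = 1.06
P₂O₅: 0.495·a + 0.09·b = 0.9
From row1: a = (1.06 − 0.13·b) / 0.08.
Into row2: 0.495·(1.06 − 0.13·b)/0.08 + 0.09·b = 0.9 → b = 7.92126, a = 0.377953.

0.378 lb product A, 7.921 lb product B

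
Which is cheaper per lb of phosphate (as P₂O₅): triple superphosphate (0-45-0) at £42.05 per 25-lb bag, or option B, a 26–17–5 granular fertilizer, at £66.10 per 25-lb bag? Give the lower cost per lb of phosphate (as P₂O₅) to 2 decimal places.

£3.74 per lb P₂O₅ (triple superphosphate)

triple superphosphate: P₂O₅ per bag = 25 × 45% = 11.25 lb; cost = 42.05 / 11.25 = £3.7378/lb P₂O₅.
option B: P₂O₅ per bag = 25 × 17% = 4.25 lb; cost = 66.10 / 4.25 = £15.5529/lb P₂O₅.
triple superphosphate is cheaper.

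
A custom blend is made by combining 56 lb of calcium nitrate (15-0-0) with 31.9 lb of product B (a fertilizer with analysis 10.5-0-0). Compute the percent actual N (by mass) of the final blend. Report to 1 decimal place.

13.4% N

Total mass = 56 + 31.9 = 87.9 lb.
N mass = 15%×56 + 10.5%×31.9 = 11.7495 lb.
% N = 11.7495 / 87.9 = 13.3669%.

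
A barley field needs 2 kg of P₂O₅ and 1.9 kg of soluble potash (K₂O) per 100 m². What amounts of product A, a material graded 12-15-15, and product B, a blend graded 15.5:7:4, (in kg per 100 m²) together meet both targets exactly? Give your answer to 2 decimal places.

With a, b = kg per 100 m² of product A and product B:
P₂O₅: 0.15·a + 0.07·b = 2
K₂O: 0.15·a + 0.04·b = 1.9
Eliminate a: (row1) − 0.15/0.15·(row2) → 0.03·b = 0.1, so b = 3.33333.
Back-substitute: a = (2 − 0.07·3.33333) / 0.15 = 11.7778.

11.78 kg product A, 3.33 kg product B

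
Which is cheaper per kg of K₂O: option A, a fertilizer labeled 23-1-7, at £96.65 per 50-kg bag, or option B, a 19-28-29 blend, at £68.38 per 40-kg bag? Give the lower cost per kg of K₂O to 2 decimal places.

option A: K₂O per bag = 50 × 7% = 3.5 kg; cost = 96.65 / 3.5 = £27.6143/kg K₂O.
option B: K₂O per bag = 40 × 29% = 11.6 kg; cost = 68.38 / 11.6 = £5.8948/kg K₂O.
option B is cheaper.

£5.89 per kg K₂O (option B)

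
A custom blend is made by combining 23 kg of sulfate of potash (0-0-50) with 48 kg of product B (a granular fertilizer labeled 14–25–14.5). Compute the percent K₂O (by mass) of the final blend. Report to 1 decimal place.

Total mass = 23 + 48 = 71 kg.
K₂O mass = 50%×23 + 14.5%×48 = 18.46 kg.
% K₂O = 18.46 / 71 = 26%.

26.0% K₂O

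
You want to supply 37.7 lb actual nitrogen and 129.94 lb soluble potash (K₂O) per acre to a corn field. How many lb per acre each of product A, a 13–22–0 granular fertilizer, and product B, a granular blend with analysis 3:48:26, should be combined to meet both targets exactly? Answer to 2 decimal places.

Per-acre balance (a = product A, b = product B):
N: 0.13·a + 0.03·b = 37.7
K₂O: 0·a + 0.26·b = 129.94
Solving simultaneously: a = 174.669, b = 499.769.

174.67 lb product A, 499.77 lb product B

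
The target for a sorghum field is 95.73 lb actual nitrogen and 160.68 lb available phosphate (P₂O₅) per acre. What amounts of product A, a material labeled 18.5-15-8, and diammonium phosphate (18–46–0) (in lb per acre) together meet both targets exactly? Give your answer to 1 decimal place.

Per-acre balance (a = product A, b = diammonium phosphate):
N: 0.185·a + 0.18·b = 95.73
P₂O₅: 0.15·a + 0.46·b = 160.68
Solving simultaneously: a = 260.127, b = 264.48.

260.1 lb product A, 264.5 lb diammonium phosphate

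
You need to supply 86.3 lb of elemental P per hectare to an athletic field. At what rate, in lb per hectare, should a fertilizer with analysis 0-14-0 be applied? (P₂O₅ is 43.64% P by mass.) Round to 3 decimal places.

1412.531 lb of product per hectare

As P₂O₅: 86.3 / 0.4364 = 197.754 lb per hectare.
Product per hectare = 197.754 / 14% = 1412.5311 lb.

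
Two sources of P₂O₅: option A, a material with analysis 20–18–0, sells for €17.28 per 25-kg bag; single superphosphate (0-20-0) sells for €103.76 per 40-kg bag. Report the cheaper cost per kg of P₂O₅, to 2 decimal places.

option A: P₂O₅ per bag = 25 × 18% = 4.5 kg; cost = 17.28 / 4.5 = €3.8400/kg P₂O₅.
single superphosphate: P₂O₅ per bag = 40 × 20% = 8 kg; cost = 103.76 / 8 = €12.9700/kg P₂O₅.
option A is cheaper.

€3.84 per kg P₂O₅ (option A)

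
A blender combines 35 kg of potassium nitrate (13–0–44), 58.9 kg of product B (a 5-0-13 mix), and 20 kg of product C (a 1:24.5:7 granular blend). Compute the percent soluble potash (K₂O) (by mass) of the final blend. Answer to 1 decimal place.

21.5% K₂O

Total mass = 35 + 58.9 + 20 = 113.9 kg.
K₂O mass = 44%×35 + 13%×58.9 + 7%×20 = 24.457 kg.
% K₂O = 24.457 / 113.9 = 21.4723%.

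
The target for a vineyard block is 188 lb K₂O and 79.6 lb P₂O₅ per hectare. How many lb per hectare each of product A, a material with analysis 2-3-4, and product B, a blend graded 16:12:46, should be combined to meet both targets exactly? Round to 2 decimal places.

Per-hectare balance (a = product A, b = product B):
K₂O: 0.04·a + 0.46·b = 188
P₂O₅: 0.03·a + 0.12·b = 79.6
Eliminate a: (row1) − 0.04/0.03·(row2) → 0.3·b = 81.8667, so b = 272.889.
Back-substitute: a = (188 − 0.46·272.889) / 0.04 = 1561.778.

1561.78 lb product A, 272.89 lb product B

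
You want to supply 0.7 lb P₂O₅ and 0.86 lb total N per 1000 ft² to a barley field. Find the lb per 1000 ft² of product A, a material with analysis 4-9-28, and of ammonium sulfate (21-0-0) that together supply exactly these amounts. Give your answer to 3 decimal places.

Let a = lb of product A, b = lb of ammonium sulfate (per 1000 ft²).
P₂O₅: 0.09·a + 0·b = 0.7
N: 0.04·a + 0.21·b = 0.86
From row1: a = (0.7 − 0·b) / 0.09.
Into row2: 0.04·(0.7 − 0·b)/0.09 + 0.21·b = 0.86 → b = 2.61376, a = 7.77778.

7.778 lb product A, 2.614 lb ammonium sulfate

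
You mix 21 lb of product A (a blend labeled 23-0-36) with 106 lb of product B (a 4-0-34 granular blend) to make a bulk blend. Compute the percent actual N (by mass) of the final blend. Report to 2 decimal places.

7.14% N

Total mass = 21 + 106 = 127 lb.
N mass = 23%×21 + 4%×106 = 9.07 lb.
% N = 9.07 / 127 = 7.14173%.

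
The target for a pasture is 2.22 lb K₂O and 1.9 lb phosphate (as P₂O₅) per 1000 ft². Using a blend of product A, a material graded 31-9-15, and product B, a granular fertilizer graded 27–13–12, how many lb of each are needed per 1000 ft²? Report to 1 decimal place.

With a, b = lb per 1000 ft² of product A and product B:
K₂O: 0.15·a + 0.12·b = 2.22
P₂O₅: 0.09·a + 0.13·b = 1.9
From row1: a = (2.22 − 0.12·b) / 0.15.
Into row2: 0.09·(2.22 − 0.12·b)/0.15 + 0.13·b = 1.9 → b = 9.7931, a = 6.96552.

7.0 lb product A, 9.8 lb product B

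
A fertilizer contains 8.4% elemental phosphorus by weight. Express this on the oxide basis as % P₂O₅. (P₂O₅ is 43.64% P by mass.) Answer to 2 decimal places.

19.25% P₂O₅

%P₂O₅ = 8.4 / 0.4364 = 19.2484%.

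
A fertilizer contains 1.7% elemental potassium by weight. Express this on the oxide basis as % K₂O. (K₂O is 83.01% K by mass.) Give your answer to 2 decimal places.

%K₂O = 1.7 / 0.8301 = 2.04795%.

2.05% K₂O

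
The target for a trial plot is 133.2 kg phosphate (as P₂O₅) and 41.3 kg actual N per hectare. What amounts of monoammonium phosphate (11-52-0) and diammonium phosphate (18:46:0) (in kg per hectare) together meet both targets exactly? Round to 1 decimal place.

115.8 kg monoammonium phosphate, 158.7 kg diammonium phosphate

Per-hectare balance (a = monoammonium phosphate, b = diammonium phosphate):
P₂O₅: 0.52·a + 0.46·b = 133.2
N: 0.11·a + 0.18·b = 41.3
Eliminate a: (row1) − 0.52/0.11·(row2) → -0.390909·b = -62.0364, so b = 158.698.
Back-substitute: a = (133.2 − 0.46·158.698) / 0.52 = 115.767.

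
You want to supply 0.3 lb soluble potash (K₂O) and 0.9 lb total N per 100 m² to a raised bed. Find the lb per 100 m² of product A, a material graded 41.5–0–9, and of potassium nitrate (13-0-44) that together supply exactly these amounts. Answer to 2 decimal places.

2.09 lb product A, 0.25 lb potassium nitrate

Let a = lb of product A, b = lb of potassium nitrate (per 100 m²).
K₂O: 0.09·a + 0.44·b = 0.3
N: 0.415·a + 0.13·b = 0.9
Eliminate b: (row1) − 0.44/0.13·(row2) → -1.31462·a = -2.74615, so a = 2.08894.
Then b = (0.9 − 0.415·2.08894) / 0.13 = 0.254535.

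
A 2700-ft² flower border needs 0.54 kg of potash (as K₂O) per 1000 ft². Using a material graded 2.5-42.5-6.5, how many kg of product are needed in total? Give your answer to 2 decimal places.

22.43 kg

Product per 1000 ft² = 0.54 / 6.5% = 8.30769 kg.
Total product = 8.30769 × 2700 / 1000 = 22.4308 kg.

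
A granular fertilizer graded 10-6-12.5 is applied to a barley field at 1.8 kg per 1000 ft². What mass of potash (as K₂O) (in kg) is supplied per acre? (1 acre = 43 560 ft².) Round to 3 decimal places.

K₂O per 1000 ft² = 1.8 × 12.5% = 0.225 kg.
Convert to per acre: 0.225 × 43.56 = 9.801 kg.

9.801 kg K₂O per acre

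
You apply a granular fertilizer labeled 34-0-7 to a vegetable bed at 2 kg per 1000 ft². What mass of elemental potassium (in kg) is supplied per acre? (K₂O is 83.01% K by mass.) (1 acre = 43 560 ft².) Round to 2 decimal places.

5.06 kg K per acre

K₂O per 1000 ft² = 2 × 7% = 0.14 kg.
Elemental K = 0.14 × 0.8301 = 0.116214 kg per 1000 ft².
Convert to per acre: 0.116214 × 43.56 = 5.06228 kg.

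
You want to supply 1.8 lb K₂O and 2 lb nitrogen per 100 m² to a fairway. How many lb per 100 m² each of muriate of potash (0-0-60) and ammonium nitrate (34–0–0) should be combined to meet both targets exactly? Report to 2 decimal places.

3.00 lb muriate of potash, 5.88 lb ammonium nitrate

Per-100 m² balance (a = muriate of potash, b = ammonium nitrate):
K₂O: 0.6·a + 0·b = 1.8
N: 0·a + 0.34·b = 2
Solving simultaneously: a = 3, b = 5.88235.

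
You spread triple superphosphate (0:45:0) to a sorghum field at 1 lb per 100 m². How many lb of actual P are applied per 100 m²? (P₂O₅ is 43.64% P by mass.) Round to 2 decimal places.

0.20 lb P per hundred sq m

P₂O₅ per 100 m² = 1 × 45% = 0.45 lb.
Elemental P = 0.45 × 0.4364 = 0.19638 lb per 100 m².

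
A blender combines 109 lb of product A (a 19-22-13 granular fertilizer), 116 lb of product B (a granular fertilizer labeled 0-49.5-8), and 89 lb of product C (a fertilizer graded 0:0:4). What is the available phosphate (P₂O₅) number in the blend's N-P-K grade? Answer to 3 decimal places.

25.924% P₂O₅

Total mass = 109 + 116 + 89 = 314 lb.
P₂O₅ mass = 22%×109 + 49.5%×116 + 0%×89 = 81.4 lb.
% P₂O₅ = 81.4 / 314 = 25.9236%.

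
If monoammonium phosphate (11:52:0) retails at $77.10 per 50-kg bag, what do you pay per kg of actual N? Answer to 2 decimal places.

N in bag = 50 × 11% = 5.5 kg.
Cost per kg N = $77.10 / 5.5 = $14.0182.

$14.02 per kg N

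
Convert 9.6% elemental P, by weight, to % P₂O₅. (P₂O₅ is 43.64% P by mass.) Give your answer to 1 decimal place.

%P₂O₅ = 9.6 / 0.4364 = 21.9982%.

22.0% P₂O₅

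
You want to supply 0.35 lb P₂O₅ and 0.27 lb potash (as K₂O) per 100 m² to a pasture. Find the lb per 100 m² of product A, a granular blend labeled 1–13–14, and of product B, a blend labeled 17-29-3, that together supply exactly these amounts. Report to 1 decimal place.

Let a = lb of product A, b = lb of product B (per 100 m²).
P₂O₅: 0.13·a + 0.29·b = 0.35
K₂O: 0.14·a + 0.03·b = 0.27
Eliminate b: (row1) − 0.29/0.03·(row2) → -1.22333·a = -2.26, so a = 1.84741.
Then b = (0.27 − 0.14·1.84741) / 0.03 = 0.378747.

1.8 lb product A, 0.4 lb product B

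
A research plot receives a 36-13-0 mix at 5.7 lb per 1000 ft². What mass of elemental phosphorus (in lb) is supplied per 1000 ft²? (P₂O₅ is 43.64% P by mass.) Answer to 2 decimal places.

0.32 lb P per thousand sq ft

P₂O₅ per 1000 ft² = 5.7 × 13% = 0.741 lb.
Elemental P = 0.741 × 0.4364 = 0.323372 lb per 1000 ft².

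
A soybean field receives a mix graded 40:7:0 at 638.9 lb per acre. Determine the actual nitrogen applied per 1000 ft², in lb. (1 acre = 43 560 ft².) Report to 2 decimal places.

nitrogen per acre = 638.9 × 40% = 255.56 lb.
Convert to per 1000 ft²: 255.56 × 0.0229568 = 5.86685 lb.

5.87 lb N per thousand sq ft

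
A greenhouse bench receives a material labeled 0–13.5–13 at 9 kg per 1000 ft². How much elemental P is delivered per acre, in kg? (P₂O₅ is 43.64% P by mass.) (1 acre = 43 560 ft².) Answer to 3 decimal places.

23.097 kg P per acre

P₂O₅ per 1000 ft² = 9 × 13.5% = 1.215 kg.
Elemental P = 1.215 × 0.4364 = 0.530226 kg per 1000 ft².
Convert to per acre: 0.530226 × 43.56 = 23.0966 kg.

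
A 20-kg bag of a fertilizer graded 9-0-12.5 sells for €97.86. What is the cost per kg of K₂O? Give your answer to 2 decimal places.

€39.14 per kg K₂O

K₂O in bag = 20 × 12.5% = 2.5 kg.
Cost per kg K₂O = €97.86 / 2.5 = €39.1440.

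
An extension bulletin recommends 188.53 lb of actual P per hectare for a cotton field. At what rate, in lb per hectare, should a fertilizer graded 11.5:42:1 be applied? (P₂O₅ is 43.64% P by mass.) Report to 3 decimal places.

As P₂O₅: 188.53 / 0.4364 = 432.012 lb per hectare.
Product per hectare = 432.012 / 42% = 1028.5998 lb.

1028.600 lb of product per hectare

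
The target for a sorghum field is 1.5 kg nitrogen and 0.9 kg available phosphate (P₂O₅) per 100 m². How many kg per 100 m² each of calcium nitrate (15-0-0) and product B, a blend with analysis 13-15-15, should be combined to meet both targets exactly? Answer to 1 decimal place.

Per-100 m² balance (a = calcium nitrate, b = product B):
N: 0.15·a + 0.13·b = 1.5
P₂O₅: 0·a + 0.15·b = 0.9
Solving simultaneously: a = 4.8, b = 6.

4.8 kg calcium nitrate, 6.0 kg product B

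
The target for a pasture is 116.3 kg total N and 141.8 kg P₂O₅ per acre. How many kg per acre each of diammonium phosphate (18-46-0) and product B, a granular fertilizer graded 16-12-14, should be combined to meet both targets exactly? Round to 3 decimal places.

Let a = kg of diammonium phosphate, b = kg of product B (per acre).
N: 0.18·a + 0.16·b = 116.3
P₂O₅: 0.46·a + 0.12·b = 141.8
From row1: a = (116.3 − 0.16·b) / 0.18.
Into row2: 0.46·(116.3 − 0.16·b)/0.18 + 0.12·b = 141.8 → b = 537.9615, a = 167.9231.

167.923 kg diammonium phosphate, 537.962 kg product B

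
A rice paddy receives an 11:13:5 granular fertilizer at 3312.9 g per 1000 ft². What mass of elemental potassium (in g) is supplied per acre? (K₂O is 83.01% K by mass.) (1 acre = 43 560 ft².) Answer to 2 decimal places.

K₂O per 1000 ft² = 3312.9 × 5% = 165.645 g.
Elemental K = 165.645 × 0.8301 = 137.502 g per 1000 ft².
Convert to per acre: 137.502 × 43.56 = 5989.583 g.

5989.58 g K per acre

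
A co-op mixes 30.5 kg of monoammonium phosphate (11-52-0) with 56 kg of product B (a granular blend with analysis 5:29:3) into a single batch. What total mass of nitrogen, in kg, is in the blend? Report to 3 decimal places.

6.155 kg N

N mass = 11%×30.5 + 5%×56 = 6.155 kg.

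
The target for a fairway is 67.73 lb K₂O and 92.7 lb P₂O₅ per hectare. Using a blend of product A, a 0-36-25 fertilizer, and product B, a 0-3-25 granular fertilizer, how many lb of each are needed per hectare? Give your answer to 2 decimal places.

Per-hectare balance (a = product A, b = product B):
K₂O: 0.25·a + 0.25·b = 67.73
P₂O₅: 0.36·a + 0.03·b = 92.7
Eliminate a: (row1) − 0.25/0.36·(row2) → 0.229167·b = 3.355, so b = 14.64.
Back-substitute: a = (67.73 − 0.25·14.64) / 0.25 = 256.28.

256.28 lb product A, 14.64 lb product B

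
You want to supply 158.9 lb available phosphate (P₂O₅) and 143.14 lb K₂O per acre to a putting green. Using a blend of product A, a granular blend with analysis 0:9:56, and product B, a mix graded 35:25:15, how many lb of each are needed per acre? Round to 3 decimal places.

94.466 lb product A, 601.592 lb product B

Let a = lb of product A, b = lb of product B (per acre).
P₂O₅: 0.09·a + 0.25·b = 158.9
K₂O: 0.56·a + 0.15·b = 143.14
Eliminate a: (row1) − 0.09/0.56·(row2) → 0.225893·b = 135.895, so b = 601.5921.
Back-substitute: a = (158.9 − 0.25·601.5921) / 0.09 = 94.4664.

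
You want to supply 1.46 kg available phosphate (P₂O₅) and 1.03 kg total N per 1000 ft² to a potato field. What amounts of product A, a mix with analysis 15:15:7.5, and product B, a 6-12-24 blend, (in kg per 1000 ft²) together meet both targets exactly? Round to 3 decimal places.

With a, b = kg per 1000 ft² of product A and product B:
P₂O₅: 0.15·a + 0.12·b = 1.46
N: 0.15·a + 0.06·b = 1.03
Eliminate b: (row1) − 0.12/0.06·(row2) → -0.15·a = -0.6, so a = 4.
Then b = (1.03 − 0.15·4) / 0.06 = 7.16667.

4.000 kg product A, 7.167 kg product B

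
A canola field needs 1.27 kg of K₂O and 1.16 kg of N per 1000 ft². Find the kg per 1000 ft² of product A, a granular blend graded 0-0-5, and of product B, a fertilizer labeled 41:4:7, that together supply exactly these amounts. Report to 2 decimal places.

21.44 kg product A, 2.83 kg product B

With a, b = kg per 1000 ft² of product A and product B:
K₂O: 0.05·a + 0.07·b = 1.27
N: 0·a + 0.41·b = 1.16
Solving simultaneously: a = 21.439, b = 2.82927.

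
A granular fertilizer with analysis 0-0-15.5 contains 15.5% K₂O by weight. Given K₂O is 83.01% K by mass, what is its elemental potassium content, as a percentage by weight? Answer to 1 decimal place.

12.9% K

%K = 15.5 × 0.8301 = 12.8665%.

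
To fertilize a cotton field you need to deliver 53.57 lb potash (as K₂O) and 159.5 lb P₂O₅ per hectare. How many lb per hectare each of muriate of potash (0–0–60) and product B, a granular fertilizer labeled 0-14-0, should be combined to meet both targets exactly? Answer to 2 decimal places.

89.28 lb muriate of potash, 1139.29 lb product B

Per-hectare balance (a = muriate of potash, b = product B):
K₂O: 0.6·a + 0·b = 53.57
P₂O₅: 0·a + 0.14·b = 159.5
Solving simultaneously: a = 89.2833, b = 1139.286.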